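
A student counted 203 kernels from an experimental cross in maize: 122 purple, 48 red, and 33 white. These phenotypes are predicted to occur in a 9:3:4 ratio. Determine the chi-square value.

9.337

Under the 9:3:4 hypothesis (Σ ratio = 16, N = 203):
  purple: 203 × 9/16 = 114.1875
  red: 203 × 3/16 = 38.0625
  white: 203 × 4/16 = 50.75
χ² = Σ (O − E)² / E
  purple: (122 − 114.1875)² / 114.1875 = 0.5345
  red: (48 − 38.0625)² / 38.0625 = 2.5945
  white: (33 − 50.75)² / 50.75 = 6.2081
χ² = 0.5345 + 2.5945 + 6.2081 = 9.3371 ≈ 9.337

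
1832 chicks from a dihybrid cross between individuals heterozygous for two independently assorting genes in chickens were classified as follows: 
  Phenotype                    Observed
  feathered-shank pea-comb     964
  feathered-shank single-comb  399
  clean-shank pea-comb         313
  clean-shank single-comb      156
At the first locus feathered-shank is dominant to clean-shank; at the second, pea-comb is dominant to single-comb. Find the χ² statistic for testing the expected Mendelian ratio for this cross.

A dihybrid F₂ with independent assortment and complete dominance at both loci gives a 9:3:3:1 phenotypic ratio.
Under the 9:3:3:1 hypothesis (Σ ratio = 16, N = 1832):
  feathered-shank pea-comb: 1832 × 9/16 = 1030.5
  feathered-shank single-comb: 1832 × 3/16 = 343.5
  clean-shank pea-comb: 1832 × 3/16 = 343.5
  clean-shank single-comb: 1832 × 1/16 = 114.5
χ² = Σ (O − E)² / E
  feathered-shank pea-comb: (964 − 1030.5)² / 1030.5 = 4.2914
  feathered-shank single-comb: (399 − 343.5)² / 343.5 = 8.9672
  clean-shank pea-comb: (313 − 343.5)² / 343.5 = 2.7082
  clean-shank single-comb: (156 − 114.5)² / 114.5 = 15.0415
χ² = 4.2914 + 8.9672 + 2.7082 + 15.0415 = 31.0083 ≈ 31.008

31.008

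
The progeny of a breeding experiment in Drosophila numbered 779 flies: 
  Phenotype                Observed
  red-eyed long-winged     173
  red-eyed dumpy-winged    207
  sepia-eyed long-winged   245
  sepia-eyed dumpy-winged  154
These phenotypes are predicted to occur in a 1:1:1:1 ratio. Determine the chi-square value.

The 1:1:1:1 ratio has 4 parts, so with N = 779 the expected counts are:
  red-eyed long-winged: 779 × 1/4 = 194.75
  red-eyed dumpy-winged: 779 × 1/4 = 194.75
  sepia-eyed long-winged: 779 × 1/4 = 194.75
  sepia-eyed dumpy-winged: 779 × 1/4 = 194.75
χ² = Σ (O − E)² / E
  red-eyed long-winged: (173 − 194.75)² / 194.75 = 2.4291
  red-eyed dumpy-winged: (207 − 194.75)² / 194.75 = 0.7705
  sepia-eyed long-winged: (245 − 194.75)² / 194.75 = 12.9657
  sepia-eyed dumpy-winged: (154 − 194.75)² / 194.75 = 8.5266
χ² = 2.4291 + 0.7705 + 12.9657 + 8.5266 = 24.6919 ≈ 24.692

24.692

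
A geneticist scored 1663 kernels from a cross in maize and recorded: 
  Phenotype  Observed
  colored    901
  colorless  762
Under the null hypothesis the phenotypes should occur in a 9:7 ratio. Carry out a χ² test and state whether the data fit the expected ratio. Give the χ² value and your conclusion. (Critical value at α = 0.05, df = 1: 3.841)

Under the 9:7 hypothesis (Σ ratio = 16, N = 1663):
  colored: 1663 × 9/16 = 935.4375
  colorless: 1663 × 7/16 = 727.5625
χ² = Σ (O − E)² / E
  colored: (901 − 935.4375)² / 935.4375 = 1.2678
  colorless: (762 − 727.5625)² / 727.5625 = 1.6300
χ² = 1.2678 + 1.6300 = 2.8978 ≈ 2.898
Degrees of freedom = 2 − 1 = 1; critical value at α = 0.05 is 3.841.
Since 2.898 < 3.841, we fail to reject the null hypothesis — the data are consistent with the 9:7 ratio.

2.898; consistent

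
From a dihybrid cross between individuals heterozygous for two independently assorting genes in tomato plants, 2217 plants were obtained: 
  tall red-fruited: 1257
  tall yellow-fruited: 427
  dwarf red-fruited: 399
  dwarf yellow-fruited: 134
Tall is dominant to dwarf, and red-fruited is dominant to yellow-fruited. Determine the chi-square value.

A dihybrid F₂ with independent assortment and complete dominance at both loci gives a 9:3:3:1 phenotypic ratio.
Expected counts for N = 2217 under a 9:3:3:1 ratio (total parts = 16):
  tall red-fruited: 2217 × 9/16 = 1247.0625
  tall yellow-fruited: 2217 × 3/16 = 415.6875
  dwarf red-fruited: 2217 × 3/16 = 415.6875
  dwarf yellow-fruited: 2217 × 1/16 = 138.5625
χ² = Σ (O − E)² / E
  tall red-fruited: (1257 − 1247.0625)² / 1247.0625 = 0.0792
  tall yellow-fruited: (427 − 415.6875)² / 415.6875 = 0.3079
  dwarf red-fruited: (399 − 415.6875)² / 415.6875 = 0.6699
  dwarf yellow-fruited: (134 − 138.5625)² / 138.5625 = 0.1502
χ² = 0.0792 + 0.3079 + 0.6699 + 0.1502 = 1.2072 ≈ 1.207

1.207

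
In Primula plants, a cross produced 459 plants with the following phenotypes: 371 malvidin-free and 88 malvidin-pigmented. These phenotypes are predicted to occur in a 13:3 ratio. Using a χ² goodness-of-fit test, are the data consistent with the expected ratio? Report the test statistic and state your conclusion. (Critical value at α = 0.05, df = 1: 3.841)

Total ratio parts = 16. Expected numbers out of 459:
  malvidin-free: 459 × 13/16 = 372.9375
  malvidin-pigmented: 459 × 3/16 = 86.0625
χ² = Σ (O − E)² / E
  malvidin-free: (371 − 372.9375)² / 372.9375 = 0.0101
  malvidin-pigmented: (88 − 86.0625)² / 86.0625 = 0.0436
χ² = 0.0101 + 0.0436 = 0.0537 ≈ 0.054
Degrees of freedom = 2 − 1 = 1; critical value at α = 0.05 is 3.841.
Since 0.054 < 3.841, we fail to reject the null hypothesis — the data are consistent with the 13:3 ratio.

0.054; consistent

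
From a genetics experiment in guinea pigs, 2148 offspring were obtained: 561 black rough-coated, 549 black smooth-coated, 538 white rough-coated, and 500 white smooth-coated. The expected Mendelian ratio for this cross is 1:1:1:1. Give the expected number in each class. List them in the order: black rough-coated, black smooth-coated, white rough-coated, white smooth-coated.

Total ratio parts = 4. Expected numbers out of 2148:
  black rough-coated: 2148 × 1/4 = 537
  black smooth-coated: 2148 × 1/4 = 537
  white rough-coated: 2148 × 1/4 = 537
  white smooth-coated: 2148 × 1/4 = 537

537, 537, 537, 537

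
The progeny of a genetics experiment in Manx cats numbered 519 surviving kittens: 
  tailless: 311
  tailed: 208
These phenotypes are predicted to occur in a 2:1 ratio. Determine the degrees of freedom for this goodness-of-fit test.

1

A goodness-of-fit test with 2 phenotype classes has df = 2 − 1 = 1.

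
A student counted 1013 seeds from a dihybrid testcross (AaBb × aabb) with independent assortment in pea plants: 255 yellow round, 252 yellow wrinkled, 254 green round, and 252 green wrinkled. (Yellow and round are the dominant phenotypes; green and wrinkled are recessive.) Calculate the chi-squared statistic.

A dihybrid testcross with independent assortment gives a 1:1:1:1 ratio.
Total ratio parts = 4. Expected numbers out of 1013:
  yellow round: 1013 × 1/4 = 253.25
  yellow wrinkled: 1013 × 1/4 = 253.25
  green round: 1013 × 1/4 = 253.25
  green wrinkled: 1013 × 1/4 = 253.25
χ² = Σ (O − E)² / E
  yellow round: (255 − 253.25)² / 253.25 = 0.0121
  yellow wrinkled: (252 − 253.25)² / 253.25 = 0.0062
  green round: (254 − 253.25)² / 253.25 = 0.0022
  green wrinkled: (252 − 253.25)² / 253.25 = 0.0062
χ² = 0.0121 + 0.0062 + 0.0022 + 0.0062 = 0.0267 ≈ 0.027

0.027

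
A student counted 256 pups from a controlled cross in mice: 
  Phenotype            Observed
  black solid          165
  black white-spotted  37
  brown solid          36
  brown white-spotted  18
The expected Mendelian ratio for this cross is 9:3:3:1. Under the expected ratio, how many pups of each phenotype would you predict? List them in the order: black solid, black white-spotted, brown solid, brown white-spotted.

The 9:3:3:1 ratio has 16 parts, so with N = 256 the expected counts are:
  black solid: 256 × 9/16 = 144
  black white-spotted: 256 × 3/16 = 48
  brown solid: 256 × 3/16 = 48
  brown white-spotted: 256 × 1/16 = 16

144, 48, 48, 16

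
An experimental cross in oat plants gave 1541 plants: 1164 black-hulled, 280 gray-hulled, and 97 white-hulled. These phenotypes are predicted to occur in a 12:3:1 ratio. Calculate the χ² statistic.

Under the 12:3:1 hypothesis (Σ ratio = 16, N = 1541):
  black-hulled: 1541 × 12/16 = 1155.75
  gray-hulled: 1541 × 3/16 = 288.9375
  white-hulled: 1541 × 1/16 = 96.3125
χ² = Σ (O − E)² / E
  black-hulled: (1164 − 1155.75)² / 1155.75 = 0.0589
  gray-hulled: (280 − 288.9375)² / 288.9375 = 0.2765
  white-hulled: (97 − 96.3125)² / 96.3125 = 0.0049
χ² = 0.0589 + 0.2765 + 0.0049 = 0.3403 ≈ 0.340

0.340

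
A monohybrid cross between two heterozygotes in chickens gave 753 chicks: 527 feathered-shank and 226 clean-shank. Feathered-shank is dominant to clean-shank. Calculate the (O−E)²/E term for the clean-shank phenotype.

For a monohybrid cross between heterozygotes with complete dominance, the expected phenotypic ratio is 3:1.
Under the 3:1 hypothesis (Σ ratio = 4, N = 753):
  feathered-shank: 753 × 3/4 = 564.75
  clean-shank: 753 × 1/4 = 188.25
Contribution of clean-shank: (226 − 188.25)² / 188.25 = 7.5701

7.570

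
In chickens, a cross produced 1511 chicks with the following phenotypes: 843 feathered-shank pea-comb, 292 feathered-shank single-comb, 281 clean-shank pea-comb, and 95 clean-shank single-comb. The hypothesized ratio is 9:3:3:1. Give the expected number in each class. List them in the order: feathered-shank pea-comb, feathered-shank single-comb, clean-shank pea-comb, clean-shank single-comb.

849.9375, 283.3125, 283.3125, 94.4375

Under the 9:3:3:1 hypothesis (Σ ratio = 16, N = 1511):
  feathered-shank pea-comb: 1511 × 9/16 = 849.9375
  feathered-shank single-comb: 1511 × 3/16 = 283.3125
  clean-shank pea-comb: 1511 × 3/16 = 283.3125
  clean-shank single-comb: 1511 × 1/16 = 94.4375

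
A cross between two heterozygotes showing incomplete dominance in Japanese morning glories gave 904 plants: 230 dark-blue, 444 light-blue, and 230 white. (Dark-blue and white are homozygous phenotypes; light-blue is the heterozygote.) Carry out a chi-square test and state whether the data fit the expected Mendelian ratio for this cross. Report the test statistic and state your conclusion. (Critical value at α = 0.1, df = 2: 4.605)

With incomplete dominance, a heterozygote × heterozygote cross gives a 1:2:1 phenotypic ratio.
The 1:2:1 ratio has 4 parts, so with N = 904 the expected counts are:
  dark-blue: 904 × 1/4 = 226
  light-blue: 904 × 2/4 = 452
  white: 904 × 1/4 = 226
χ² = Σ (O − E)² / E
  dark-blue: (230 − 226)² / 226 = 0.0708
  light-blue: (444 − 452)² / 452 = 0.1416
  white: (230 − 226)² / 226 = 0.0708
χ² = 0.0708 + 0.1416 + 0.0708 = 0.2832 ≈ 0.283
Degrees of freedom = 3 − 1 = 2; critical value at α = 0.1 is 4.605.
Since 0.283 < 4.605, we fail to reject the null hypothesis — the data are consistent with the 1:2:1 ratio.

0.283; consistent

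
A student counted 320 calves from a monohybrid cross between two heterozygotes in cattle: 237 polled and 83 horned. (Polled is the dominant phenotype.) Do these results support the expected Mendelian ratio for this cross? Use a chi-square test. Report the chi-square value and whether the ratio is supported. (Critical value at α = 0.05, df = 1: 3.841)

0.150; consistent

For a monohybrid cross between heterozygotes with complete dominance, the expected phenotypic ratio is 3:1.
The 3:1 ratio has 4 parts, so with N = 320 the expected counts are:
  polled: 320 × 3/4 = 240
  horned: 320 × 1/4 = 80
χ² = Σ (O − E)² / E
  polled: (237 − 240)² / 240 = 0.0375
  horned: (83 − 80)² / 80 = 0.1125
χ² = 0.0375 + 0.1125 = 0.150
Degrees of freedom = 2 − 1 = 1; critical value at α = 0.05 is 3.841.
Since 0.150 < 3.841, we fail to reject the null hypothesis — the data are consistent with the 3:1 ratio.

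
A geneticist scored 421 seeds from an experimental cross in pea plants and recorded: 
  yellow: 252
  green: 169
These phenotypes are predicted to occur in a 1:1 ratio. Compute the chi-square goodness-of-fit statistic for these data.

16.363

The 1:1 ratio has 2 parts, so with N = 421 the expected counts are:
  yellow: 421 × 1/2 = 210.5
  green: 421 × 1/2 = 210.5
χ² = Σ (O − E)² / E
  yellow: (252 − 210.5)² / 210.5 = 8.1817
  green: (169 − 210.5)² / 210.5 = 8.1817
χ² = 8.1817 + 8.1817 = 16.3634 ≈ 16.363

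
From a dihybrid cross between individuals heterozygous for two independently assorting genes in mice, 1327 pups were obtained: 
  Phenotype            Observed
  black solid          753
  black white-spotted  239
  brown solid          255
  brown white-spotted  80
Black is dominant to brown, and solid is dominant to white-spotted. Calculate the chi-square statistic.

A dihybrid F₂ with independent assortment and complete dominance at both loci gives a 9:3:3:1 phenotypic ratio.
Total ratio parts = 16. Expected numbers out of 1327:
  black solid: 1327 × 9/16 = 746.4375
  black white-spotted: 1327 × 3/16 = 248.8125
  brown solid: 1327 × 3/16 = 248.8125
  brown white-spotted: 1327 × 1/16 = 82.9375
χ² = Σ (O − E)² / E
  black solid: (753 − 746.4375)² / 746.4375 = 0.0577
  black white-spotted: (239 − 248.8125)² / 248.8125 = 0.3870
  brown solid: (255 − 248.8125)² / 248.8125 = 0.1539
  brown white-spotted: (80 − 82.9375)² / 82.9375 = 0.1040
χ² = 0.0577 + 0.3870 + 0.1539 + 0.1040 = 0.7026 ≈ 0.703

0.703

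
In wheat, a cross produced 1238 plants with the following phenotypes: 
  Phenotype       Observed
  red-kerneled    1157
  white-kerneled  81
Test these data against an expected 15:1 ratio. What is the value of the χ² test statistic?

Expected counts for N = 1238 under a 15:1 ratio (total parts = 16):
  red-kerneled: 1238 × 15/16 = 1160.625
  white-kerneled: 1238 × 1/16 = 77.375
χ² = Σ (O − E)² / E
  red-kerneled: (1157 − 1160.625)² / 1160.625 = 0.0113
  white-kerneled: (81 − 77.375)² / 77.375 = 0.1698
χ² = 0.0113 + 0.1698 = 0.1811 ≈ 0.181

0.181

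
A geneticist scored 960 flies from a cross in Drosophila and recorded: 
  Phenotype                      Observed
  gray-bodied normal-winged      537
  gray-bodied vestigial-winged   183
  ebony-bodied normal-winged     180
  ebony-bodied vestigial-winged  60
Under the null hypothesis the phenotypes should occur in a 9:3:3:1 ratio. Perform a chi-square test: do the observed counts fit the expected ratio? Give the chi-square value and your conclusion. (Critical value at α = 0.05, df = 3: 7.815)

0.067; consistent

Total ratio parts = 16. Expected numbers out of 960:
  gray-bodied normal-winged: 960 × 9/16 = 540
  gray-bodied vestigial-winged: 960 × 3/16 = 180
  ebony-bodied normal-winged: 960 × 3/16 = 180
  ebony-bodied vestigial-winged: 960 × 1/16 = 60
χ² = Σ (O − E)² / E
  gray-bodied normal-winged: (537 − 540)² / 540 = 0.0167
  gray-bodied vestigial-winged: (183 − 180)² / 180 = 0.0500
  ebony-bodied normal-winged: (180 − 180)² / 180 = 0.0000
  ebony-bodied vestigial-winged: (60 − 60)² / 60 = 0.0000
χ² = 0.0167 + 0.0500 + 0.0000 + 0.0000 = 0.0667 ≈ 0.067
Degrees of freedom = 4 − 1 = 3; critical value at α = 0.05 is 7.815.
Since 0.067 < 7.815, we fail to reject the null hypothesis — the data are consistent with the 9:3:3:1 ratio.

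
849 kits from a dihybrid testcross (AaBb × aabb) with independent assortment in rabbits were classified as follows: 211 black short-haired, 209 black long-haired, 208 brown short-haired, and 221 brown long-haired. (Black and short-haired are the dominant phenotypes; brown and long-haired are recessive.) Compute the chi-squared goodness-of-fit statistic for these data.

A dihybrid testcross with independent assortment gives a 1:1:1:1 ratio.
The 1:1:1:1 ratio has 4 parts, so with N = 849 the expected counts are:
  black short-haired: 849 × 1/4 = 212.25
  black long-haired: 849 × 1/4 = 212.25
  brown short-haired: 849 × 1/4 = 212.25
  brown long-haired: 849 × 1/4 = 212.25
χ² = Σ (O − E)² / E
  black short-haired: (211 − 212.25)² / 212.25 = 0.0074
  black long-haired: (209 − 212.25)² / 212.25 = 0.0498
  brown short-haired: (208 − 212.25)² / 212.25 = 0.0851
  brown long-haired: (221 − 212.25)² / 212.25 = 0.3607
χ² = 0.0074 + 0.0498 + 0.0851 + 0.3607 = 0.503

0.503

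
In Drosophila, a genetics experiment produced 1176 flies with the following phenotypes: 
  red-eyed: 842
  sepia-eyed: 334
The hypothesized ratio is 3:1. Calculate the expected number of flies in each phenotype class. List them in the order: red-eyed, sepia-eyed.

882, 294

Expected counts for N = 1176 under a 3:1 ratio (total parts = 4):
  red-eyed: 1176 × 3/4 = 882
  sepia-eyed: 1176 × 1/4 = 294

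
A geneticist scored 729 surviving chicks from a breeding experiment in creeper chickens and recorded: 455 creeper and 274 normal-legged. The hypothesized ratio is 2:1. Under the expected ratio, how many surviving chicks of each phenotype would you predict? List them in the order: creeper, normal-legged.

Total ratio parts = 3. Expected numbers out of 729:
  creeper: 729 × 2/3 = 486
  normal-legged: 729 × 1/3 = 243

486, 243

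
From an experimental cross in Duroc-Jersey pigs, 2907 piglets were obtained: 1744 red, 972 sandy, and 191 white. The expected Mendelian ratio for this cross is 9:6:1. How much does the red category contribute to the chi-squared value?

Total ratio parts = 16. Expected numbers out of 2907:
  red: 2907 × 9/16 = 1635.1875
  sandy: 2907 × 6/16 = 1090.125
  white: 2907 × 1/16 = 181.6875
Contribution of red: (1744 − 1635.1875)² / 1635.1875 = 7.2409

7.241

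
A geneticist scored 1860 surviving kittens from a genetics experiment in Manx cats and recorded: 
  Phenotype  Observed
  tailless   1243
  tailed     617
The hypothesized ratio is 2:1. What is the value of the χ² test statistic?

Total ratio parts = 3. Expected numbers out of 1860:
  tailless: 1860 × 2/3 = 1240
  tailed: 1860 × 1/3 = 620
χ² = Σ (O − E)² / E
  tailless: (1243 − 1240)² / 1240 = 0.0073
  tailed: (617 − 620)² / 620 = 0.0145
χ² = 0.0073 + 0.0145 = 0.0218 ≈ 0.022

0.022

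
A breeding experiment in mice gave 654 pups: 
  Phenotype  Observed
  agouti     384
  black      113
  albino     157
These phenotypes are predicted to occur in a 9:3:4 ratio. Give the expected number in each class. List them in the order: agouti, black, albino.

367.875, 122.625, 163.5

Expected counts for N = 654 under a 9:3:4 ratio (total parts = 16):
  agouti: 654 × 9/16 = 367.875
  black: 654 × 3/16 = 122.625
  albino: 654 × 4/16 = 163.5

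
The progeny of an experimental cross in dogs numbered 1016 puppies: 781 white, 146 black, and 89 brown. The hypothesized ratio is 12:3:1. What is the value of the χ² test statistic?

21.109

Under the 12:3:1 hypothesis (Σ ratio = 16, N = 1016):
  white: 1016 × 12/16 = 762
  black: 1016 × 3/16 = 190.5
  brown: 1016 × 1/16 = 63.5
χ² = Σ (O − E)² / E
  white: (781 − 762)² / 762 = 0.4738
  black: (146 − 190.5)² / 190.5 = 10.3950
  brown: (89 − 63.5)² / 63.5 = 10.2402
χ² = 0.4738 + 10.3950 + 10.2402 = 21.109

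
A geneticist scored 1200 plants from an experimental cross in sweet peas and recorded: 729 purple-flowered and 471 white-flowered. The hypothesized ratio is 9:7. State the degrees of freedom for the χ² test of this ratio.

A goodness-of-fit test with 2 phenotype classes has df = 2 − 1 = 1.

1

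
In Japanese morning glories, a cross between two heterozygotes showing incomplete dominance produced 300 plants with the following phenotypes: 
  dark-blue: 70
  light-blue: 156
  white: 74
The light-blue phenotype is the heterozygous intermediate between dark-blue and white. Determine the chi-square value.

With incomplete dominance, a heterozygote × heterozygote cross gives a 1:2:1 phenotypic ratio.
Total ratio parts = 4. Expected numbers out of 300:
  dark-blue: 300 × 1/4 = 75
  light-blue: 300 × 2/4 = 150
  white: 300 × 1/4 = 75
χ² = Σ (O − E)² / E
  dark-blue: (70 − 75)² / 75 = 0.3333
  light-blue: (156 − 150)² / 150 = 0.2400
  white: (74 − 75)² / 75 = 0.0133
χ² = 0.3333 + 0.2400 + 0.0133 = 0.5866 ≈ 0.587

0.587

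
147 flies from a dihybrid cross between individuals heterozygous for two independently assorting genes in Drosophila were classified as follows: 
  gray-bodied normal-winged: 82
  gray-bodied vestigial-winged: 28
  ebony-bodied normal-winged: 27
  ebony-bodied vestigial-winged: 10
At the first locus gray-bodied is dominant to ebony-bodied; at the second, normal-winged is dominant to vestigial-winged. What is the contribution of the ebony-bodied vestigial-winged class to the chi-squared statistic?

0.072

A dihybrid F₂ with independent assortment and complete dominance at both loci gives a 9:3:3:1 phenotypic ratio.
Under the 9:3:3:1 hypothesis (Σ ratio = 16, N = 147):
  gray-bodied normal-winged: 147 × 9/16 = 82.6875
  gray-bodied vestigial-winged: 147 × 3/16 = 27.5625
  ebony-bodied normal-winged: 147 × 3/16 = 27.5625
  ebony-bodied vestigial-winged: 147 × 1/16 = 9.1875
Contribution of ebony-bodied vestigial-winged: (10 − 9.1875)² / 9.1875 = 0.0719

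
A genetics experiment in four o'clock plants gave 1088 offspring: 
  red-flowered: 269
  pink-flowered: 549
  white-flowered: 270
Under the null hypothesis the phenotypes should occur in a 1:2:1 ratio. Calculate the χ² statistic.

0.094

Under the 1:2:1 hypothesis (Σ ratio = 4, N = 1088):
  red-flowered: 1088 × 1/4 = 272
  pink-flowered: 1088 × 2/4 = 544
  white-flowered: 1088 × 1/4 = 272
χ² = Σ (O − E)² / E
  red-flowered: (269 − 272)² / 272 = 0.0331
  pink-flowered: (549 − 544)² / 544 = 0.0460
  white-flowered: (270 − 272)² / 272 = 0.0147
χ² = 0.0331 + 0.0460 + 0.0147 = 0.0938 ≈ 0.094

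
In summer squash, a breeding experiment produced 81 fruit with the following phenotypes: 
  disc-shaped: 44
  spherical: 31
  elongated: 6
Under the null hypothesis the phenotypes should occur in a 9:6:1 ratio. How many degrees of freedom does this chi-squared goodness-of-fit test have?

A goodness-of-fit test with 3 phenotype classes has df = 3 − 1 = 2.

2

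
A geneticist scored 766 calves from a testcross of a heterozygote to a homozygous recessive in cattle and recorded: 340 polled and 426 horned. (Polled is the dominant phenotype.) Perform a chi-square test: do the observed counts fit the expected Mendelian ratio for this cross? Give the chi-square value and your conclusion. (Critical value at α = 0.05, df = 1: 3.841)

A testcross of a heterozygote (Aa × aa) gives a 1:1 phenotypic ratio.
Total ratio parts = 2. Expected numbers out of 766:
  polled: 766 × 1/2 = 383
  horned: 766 × 1/2 = 383
χ² = Σ (O − E)² / E
  polled: (340 − 383)² / 383 = 4.8277
  horned: (426 − 383)² / 383 = 4.8277
χ² = 4.8277 + 4.8277 = 9.6554 ≈ 9.655
Degrees of freedom = 2 − 1 = 1; critical value at α = 0.05 is 3.841.
Since 9.655 > 3.841, we reject the null hypothesis — the data do not fit the 1:1 ratio.

9.655; not consistent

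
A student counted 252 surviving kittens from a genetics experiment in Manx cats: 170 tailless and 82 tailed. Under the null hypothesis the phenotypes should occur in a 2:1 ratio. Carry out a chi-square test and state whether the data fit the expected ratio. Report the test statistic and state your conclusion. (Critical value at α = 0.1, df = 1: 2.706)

Total ratio parts = 3. Expected numbers out of 252:
  tailless: 252 × 2/3 = 168
  tailed: 252 × 1/3 = 84
χ² = Σ (O − E)² / E
  tailless: (170 − 168)² / 168 = 0.0238
  tailed: (82 − 84)² / 84 = 0.0476
χ² = 0.0238 + 0.0476 = 0.0714 ≈ 0.071
Degrees of freedom = 2 − 1 = 1; critical value at α = 0.1 is 2.706.
Since 0.071 < 2.706, we fail to reject the null hypothesis — the data are consistent with the 2:1 ratio.

0.071; consistent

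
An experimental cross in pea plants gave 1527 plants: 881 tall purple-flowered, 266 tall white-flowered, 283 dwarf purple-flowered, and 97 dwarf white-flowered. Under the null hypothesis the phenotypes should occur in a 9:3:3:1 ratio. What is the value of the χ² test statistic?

2.072

Total ratio parts = 16. Expected numbers out of 1527:
  tall purple-flowered: 1527 × 9/16 = 858.9375
  tall white-flowered: 1527 × 3/16 = 286.3125
  dwarf purple-flowered: 1527 × 3/16 = 286.3125
  dwarf white-flowered: 1527 × 1/16 = 95.4375
χ² = Σ (O − E)² / E
  tall purple-flowered: (881 − 858.9375)² / 858.9375 = 0.5667
  tall white-flowered: (266 − 286.3125)² / 286.3125 = 1.4411
  dwarf purple-flowered: (283 − 286.3125)² / 286.3125 = 0.0383
  dwarf white-flowered: (97 − 95.4375)² / 95.4375 = 0.0256
χ² = 0.5667 + 1.4411 + 0.0383 + 0.0256 = 2.0717 ≈ 2.072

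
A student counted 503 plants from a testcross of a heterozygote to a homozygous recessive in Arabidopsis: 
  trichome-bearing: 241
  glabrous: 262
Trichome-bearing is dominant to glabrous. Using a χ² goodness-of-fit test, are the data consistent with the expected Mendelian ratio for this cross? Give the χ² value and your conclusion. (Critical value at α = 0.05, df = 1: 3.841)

0.877; consistent

A testcross of a heterozygote (Aa × aa) gives a 1:1 phenotypic ratio.
Total ratio parts = 2. Expected numbers out of 503:
  trichome-bearing: 503 × 1/2 = 251.5
  glabrous: 503 × 1/2 = 251.5
χ² = Σ (O − E)² / E
  trichome-bearing: (241 − 251.5)² / 251.5 = 0.4384
  glabrous: (262 − 251.5)² / 251.5 = 0.4384
χ² = 0.4384 + 0.4384 = 0.8768 ≈ 0.877
Degrees of freedom = 2 − 1 = 1; critical value at α = 0.05 is 3.841.
Since 0.877 < 3.841, we fail to reject the null hypothesis — the data are consistent with the 1:1 ratio.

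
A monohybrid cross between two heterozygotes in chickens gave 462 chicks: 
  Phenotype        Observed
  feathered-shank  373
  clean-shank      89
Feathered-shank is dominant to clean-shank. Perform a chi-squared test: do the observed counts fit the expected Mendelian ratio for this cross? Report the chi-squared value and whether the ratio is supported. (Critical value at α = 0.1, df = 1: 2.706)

For a monohybrid cross between heterozygotes with complete dominance, the expected phenotypic ratio is 3:1.
Expected counts for N = 462 under a 3:1 ratio (total parts = 4):
  feathered-shank: 462 × 3/4 = 346.5
  clean-shank: 462 × 1/4 = 115.5
χ² = Σ (O − E)² / E
  feathered-shank: (373 − 346.5)² / 346.5 = 2.0267
  clean-shank: (89 − 115.5)² / 115.5 = 6.0801
χ² = 2.0267 + 6.0801 = 8.1068 ≈ 8.107
Degrees of freedom = 2 − 1 = 1; critical value at α = 0.1 is 2.706.
Since 8.107 > 2.706, we reject the null hypothesis — the data do not fit the 3:1 ratio.

8.107; not consistent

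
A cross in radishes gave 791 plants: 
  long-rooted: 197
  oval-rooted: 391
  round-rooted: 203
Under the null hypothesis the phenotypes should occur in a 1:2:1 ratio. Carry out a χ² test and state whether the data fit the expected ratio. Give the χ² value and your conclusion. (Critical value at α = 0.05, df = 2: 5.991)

0.193; consistent

Under the 1:2:1 hypothesis (Σ ratio = 4, N = 791):
  long-rooted: 791 × 1/4 = 197.75
  oval-rooted: 791 × 2/4 = 395.5
  round-rooted: 791 × 1/4 = 197.75
χ² = Σ (O − E)² / E
  long-rooted: (197 − 197.75)² / 197.75 = 0.0028
  oval-rooted: (391 − 395.5)² / 395.5 = 0.0512
  round-rooted: (203 − 197.75)² / 197.75 = 0.1394
χ² = 0.0028 + 0.0512 + 0.1394 = 0.1934 ≈ 0.193
Degrees of freedom = 3 − 1 = 2; critical value at α = 0.05 is 5.991.
Since 0.193 < 5.991, we fail to reject the null hypothesis — the data are consistent with the 1:2:1 ratio.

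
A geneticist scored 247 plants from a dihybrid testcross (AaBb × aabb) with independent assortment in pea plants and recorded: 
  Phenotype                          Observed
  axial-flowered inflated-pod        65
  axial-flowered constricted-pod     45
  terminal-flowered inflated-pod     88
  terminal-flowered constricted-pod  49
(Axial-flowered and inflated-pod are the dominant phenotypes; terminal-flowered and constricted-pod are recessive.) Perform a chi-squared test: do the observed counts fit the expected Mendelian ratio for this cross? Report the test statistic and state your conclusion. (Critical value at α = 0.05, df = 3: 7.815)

A dihybrid testcross with independent assortment gives a 1:1:1:1 ratio.
Under the 1:1:1:1 hypothesis (Σ ratio = 4, N = 247):
  axial-flowered inflated-pod: 247 × 1/4 = 61.75
  axial-flowered constricted-pod: 247 × 1/4 = 61.75
  terminal-flowered inflated-pod: 247 × 1/4 = 61.75
  terminal-flowered constricted-pod: 247 × 1/4 = 61.75
χ² = Σ (O − E)² / E
  axial-flowered inflated-pod: (65 − 61.75)² / 61.75 = 0.1711
  axial-flowered constricted-pod: (45 − 61.75)² / 61.75 = 4.5435
  terminal-flowered inflated-pod: (88 − 61.75)² / 61.75 = 11.1589
  terminal-flowered constricted-pod: (49 − 61.75)² / 61.75 = 2.6326
χ² = 0.1711 + 4.5435 + 11.1589 + 2.6326 = 18.5061 ≈ 18.506
Degrees of freedom = 4 − 1 = 3; critical value at α = 0.05 is 7.815.
Since 18.506 > 7.815, we reject the null hypothesis — the data do not fit the 1:1:1:1 ratio.

18.506; not consistent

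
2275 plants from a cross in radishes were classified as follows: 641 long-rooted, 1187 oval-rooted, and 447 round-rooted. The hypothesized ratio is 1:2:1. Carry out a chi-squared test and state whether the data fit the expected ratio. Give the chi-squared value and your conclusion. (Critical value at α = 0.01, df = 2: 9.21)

The 1:2:1 ratio has 4 parts, so with N = 2275 the expected counts are:
  long-rooted: 2275 × 1/4 = 568.75
  oval-rooted: 2275 × 2/4 = 1137.5
  round-rooted: 2275 × 1/4 = 568.75
χ² = Σ (O − E)² / E
  long-rooted: (641 − 568.75)² / 568.75 = 9.1781
  oval-rooted: (1187 − 1137.5)² / 1137.5 = 2.1541
  round-rooted: (447 − 568.75)² / 568.75 = 26.0625
χ² = 9.1781 + 2.1541 + 26.0625 = 37.3947 ≈ 37.395
Degrees of freedom = 3 − 1 = 2; critical value at α = 0.01 is 9.21.
Since 37.395 > 9.21, we reject the null hypothesis — the data do not fit the 1:2:1 ratio.

37.395; not consistent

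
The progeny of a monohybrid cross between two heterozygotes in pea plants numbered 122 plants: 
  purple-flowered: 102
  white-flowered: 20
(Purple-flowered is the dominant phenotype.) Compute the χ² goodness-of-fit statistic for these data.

4.820

For a monohybrid cross between heterozygotes with complete dominance, the expected phenotypic ratio is 3:1.
The 3:1 ratio has 4 parts, so with N = 122 the expected counts are:
  purple-flowered: 122 × 3/4 = 91.5
  white-flowered: 122 × 1/4 = 30.5
χ² = Σ (O − E)² / E
  purple-flowered: (102 − 91.5)² / 91.5 = 1.2049
  white-flowered: (20 − 30.5)² / 30.5 = 3.6148
χ² = 1.2049 + 3.6148 = 4.8197 ≈ 4.820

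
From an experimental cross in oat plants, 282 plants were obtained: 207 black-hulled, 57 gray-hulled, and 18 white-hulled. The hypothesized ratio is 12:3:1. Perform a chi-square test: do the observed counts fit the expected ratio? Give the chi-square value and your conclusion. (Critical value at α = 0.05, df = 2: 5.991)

Total ratio parts = 16. Expected numbers out of 282:
  black-hulled: 282 × 12/16 = 211.5
  gray-hulled: 282 × 3/16 = 52.875
  white-hulled: 282 × 1/16 = 17.625
χ² = Σ (O − E)² / E
  black-hulled: (207 − 211.5)² / 211.5 = 0.0957
  gray-hulled: (57 − 52.875)² / 52.875 = 0.3218
  white-hulled: (18 − 17.625)² / 17.625 = 0.0080
χ² = 0.0957 + 0.3218 + 0.0080 = 0.4255 ≈ 0.426
Degrees of freedom = 3 − 1 = 2; critical value at α = 0.05 is 5.991.
Since 0.426 < 5.991, we fail to reject the null hypothesis — the data are consistent with the 12:3:1 ratio.

0.426; consistent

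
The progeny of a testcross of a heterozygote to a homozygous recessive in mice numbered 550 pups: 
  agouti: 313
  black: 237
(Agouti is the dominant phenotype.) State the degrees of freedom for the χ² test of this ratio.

1

A testcross of a heterozygote (Aa × aa) gives a 1:1 phenotypic ratio.
A goodness-of-fit test with 2 phenotype classes has df = 2 − 1 = 1.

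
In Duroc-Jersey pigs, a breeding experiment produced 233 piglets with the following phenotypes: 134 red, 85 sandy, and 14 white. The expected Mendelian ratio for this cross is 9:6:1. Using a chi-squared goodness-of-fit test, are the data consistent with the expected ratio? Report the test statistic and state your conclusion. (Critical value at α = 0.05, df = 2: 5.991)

Expected counts for N = 233 under a 9:6:1 ratio (total parts = 16):
  red: 233 × 9/16 = 131.0625
  sandy: 233 × 6/16 = 87.375
  white: 233 × 1/16 = 14.5625
χ² = Σ (O − E)² / E
  red: (134 − 131.0625)² / 131.0625 = 0.0658
  sandy: (85 − 87.375)² / 87.375 = 0.0646
  white: (14 − 14.5625)² / 14.5625 = 0.0217
χ² = 0.0658 + 0.0646 + 0.0217 = 0.1521 ≈ 0.152
Degrees of freedom = 3 − 1 = 2; critical value at α = 0.05 is 5.991.
Since 0.152 < 5.991, we fail to reject the null hypothesis — the data are consistent with the 9:6:1 ratio.

0.152; consistent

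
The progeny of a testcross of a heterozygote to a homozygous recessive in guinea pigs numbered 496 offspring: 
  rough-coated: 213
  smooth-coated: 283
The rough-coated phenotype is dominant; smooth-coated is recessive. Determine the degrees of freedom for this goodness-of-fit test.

1

A testcross of a heterozygote (Aa × aa) gives a 1:1 phenotypic ratio.
A goodness-of-fit test with 2 phenotype classes has df = 2 − 1 = 1.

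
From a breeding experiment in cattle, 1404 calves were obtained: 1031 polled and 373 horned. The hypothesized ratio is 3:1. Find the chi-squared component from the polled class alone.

Total ratio parts = 4. Expected numbers out of 1404:
  polled: 1404 × 3/4 = 1053
  horned: 1404 × 1/4 = 351
Contribution of polled: (1031 − 1053)² / 1053 = 0.4596

0.460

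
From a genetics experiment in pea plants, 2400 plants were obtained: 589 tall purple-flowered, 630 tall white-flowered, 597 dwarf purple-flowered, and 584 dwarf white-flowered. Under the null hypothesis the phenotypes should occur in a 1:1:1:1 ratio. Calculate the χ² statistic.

2.143

Expected counts for N = 2400 under a 1:1:1:1 ratio (total parts = 4):
  tall purple-flowered: 2400 × 1/4 = 600
  tall white-flowered: 2400 × 1/4 = 600
  dwarf purple-flowered: 2400 × 1/4 = 600
  dwarf white-flowered: 2400 × 1/4 = 600
χ² = Σ (O − E)² / E
  tall purple-flowered: (589 − 600)² / 600 = 0.2017
  tall white-flowered: (630 − 600)² / 600 = 1.5000
  dwarf purple-flowered: (597 − 600)² / 600 = 0.0150
  dwarf white-flowered: (584 − 600)² / 600 = 0.4267
χ² = 0.2017 + 1.5000 + 0.0150 + 0.4267 = 2.1434 ≈ 2.143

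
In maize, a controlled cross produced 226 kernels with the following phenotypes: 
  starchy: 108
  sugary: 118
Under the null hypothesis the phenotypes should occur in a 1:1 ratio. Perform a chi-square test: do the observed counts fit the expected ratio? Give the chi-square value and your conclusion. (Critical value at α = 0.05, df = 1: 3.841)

0.442; consistent

The 1:1 ratio has 2 parts, so with N = 226 the expected counts are:
  starchy: 226 × 1/2 = 113
  sugary: 226 × 1/2 = 113
χ² = Σ (O − E)² / E
  starchy: (108 − 113)² / 113 = 0.2212
  sugary: (118 − 113)² / 113 = 0.2212
χ² = 0.2212 + 0.2212 = 0.4424 ≈ 0.442
Degrees of freedom = 2 − 1 = 1; critical value at α = 0.05 is 3.841.
Since 0.442 < 3.841, we fail to reject the null hypothesis — the data are consistent with the 1:1 ratio.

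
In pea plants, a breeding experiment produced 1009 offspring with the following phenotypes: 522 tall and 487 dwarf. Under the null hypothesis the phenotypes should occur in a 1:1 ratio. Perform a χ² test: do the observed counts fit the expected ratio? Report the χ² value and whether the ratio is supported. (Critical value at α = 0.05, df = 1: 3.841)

1.214; consistent

The 1:1 ratio has 2 parts, so with N = 1009 the expected counts are:
  tall: 1009 × 1/2 = 504.5
  dwarf: 1009 × 1/2 = 504.5
χ² = Σ (O − E)² / E
  tall: (522 − 504.5)² / 504.5 = 0.6070
  dwarf: (487 − 504.5)² / 504.5 = 0.6070
χ² = 0.6070 + 0.6070 = 1.214
Degrees of freedom = 2 − 1 = 1; critical value at α = 0.05 is 3.841.
Since 1.214 < 3.841, we fail to reject the null hypothesis — the data are consistent with the 1:1 ratio.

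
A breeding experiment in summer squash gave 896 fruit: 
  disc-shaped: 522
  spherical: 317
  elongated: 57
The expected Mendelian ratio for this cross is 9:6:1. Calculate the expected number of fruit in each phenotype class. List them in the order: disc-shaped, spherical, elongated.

504, 336, 56

Under the 9:6:1 hypothesis (Σ ratio = 16, N = 896):
  disc-shaped: 896 × 9/16 = 504
  spherical: 896 × 6/16 = 336
  elongated: 896 × 1/16 = 56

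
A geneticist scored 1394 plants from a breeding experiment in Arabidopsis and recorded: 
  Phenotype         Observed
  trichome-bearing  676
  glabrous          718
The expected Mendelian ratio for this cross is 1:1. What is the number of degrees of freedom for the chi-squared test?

A goodness-of-fit test with 2 phenotype classes has df = 2 − 1 = 1.

1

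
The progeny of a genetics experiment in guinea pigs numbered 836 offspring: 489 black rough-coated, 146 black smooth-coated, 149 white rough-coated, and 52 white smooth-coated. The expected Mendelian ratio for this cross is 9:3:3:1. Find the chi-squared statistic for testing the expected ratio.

1.869

Total ratio parts = 16. Expected numbers out of 836:
  black rough-coated: 836 × 9/16 = 470.25
  black smooth-coated: 836 × 3/16 = 156.75
  white rough-coated: 836 × 3/16 = 156.75
  white smooth-coated: 836 × 1/16 = 52.25
χ² = Σ (O − E)² / E
  black rough-coated: (489 − 470.25)² / 470.25 = 0.7476
  black smooth-coated: (146 − 156.75)² / 156.75 = 0.7372
  white rough-coated: (149 − 156.75)² / 156.75 = 0.3832
  white smooth-coated: (52 − 52.25)² / 52.25 = 0.0012
χ² = 0.7476 + 0.7372 + 0.3832 + 0.0012 = 1.8692 ≈ 1.869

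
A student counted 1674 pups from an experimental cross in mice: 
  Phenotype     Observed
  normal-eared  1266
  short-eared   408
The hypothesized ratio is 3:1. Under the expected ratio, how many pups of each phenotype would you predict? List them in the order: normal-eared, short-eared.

Total ratio parts = 4. Expected numbers out of 1674:
  normal-eared: 1674 × 3/4 = 1255.5
  short-eared: 1674 × 1/4 = 418.5

1255.5, 418.5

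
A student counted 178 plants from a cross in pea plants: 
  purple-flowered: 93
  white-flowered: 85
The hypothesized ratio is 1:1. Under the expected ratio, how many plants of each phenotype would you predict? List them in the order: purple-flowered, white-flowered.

89, 89

Expected counts for N = 178 under a 1:1 ratio (total parts = 2):
  purple-flowered: 178 × 1/2 = 89
  white-flowered: 178 × 1/2 = 89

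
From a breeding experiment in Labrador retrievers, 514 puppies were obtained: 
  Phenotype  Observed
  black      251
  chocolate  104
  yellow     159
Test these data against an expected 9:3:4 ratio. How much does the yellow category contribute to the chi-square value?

7.239

Expected counts for N = 514 under a 9:3:4 ratio (total parts = 16):
  black: 514 × 9/16 = 289.125
  chocolate: 514 × 3/16 = 96.375
  yellow: 514 × 4/16 = 128.5
Contribution of yellow: (159 − 128.5)² / 128.5 = 7.2393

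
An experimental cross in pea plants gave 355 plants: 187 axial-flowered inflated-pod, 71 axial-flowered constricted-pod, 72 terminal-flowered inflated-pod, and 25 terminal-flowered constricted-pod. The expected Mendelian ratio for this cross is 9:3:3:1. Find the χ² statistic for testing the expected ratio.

Under the 9:3:3:1 hypothesis (Σ ratio = 16, N = 355):
  axial-flowered inflated-pod: 355 × 9/16 = 199.6875
  axial-flowered constricted-pod: 355 × 3/16 = 66.5625
  terminal-flowered inflated-pod: 355 × 3/16 = 66.5625
  terminal-flowered constricted-pod: 355 × 1/16 = 22.1875
χ² = Σ (O − E)² / E
  axial-flowered inflated-pod: (187 − 199.6875)² / 199.6875 = 0.8061
  axial-flowered constricted-pod: (71 − 66.5625)² / 66.5625 = 0.2958
  terminal-flowered inflated-pod: (72 − 66.5625)² / 66.5625 = 0.4442
  terminal-flowered constricted-pod: (25 − 22.1875)² / 22.1875 = 0.3565
χ² = 0.8061 + 0.2958 + 0.4442 + 0.3565 = 1.9026 ≈ 1.903

1.903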